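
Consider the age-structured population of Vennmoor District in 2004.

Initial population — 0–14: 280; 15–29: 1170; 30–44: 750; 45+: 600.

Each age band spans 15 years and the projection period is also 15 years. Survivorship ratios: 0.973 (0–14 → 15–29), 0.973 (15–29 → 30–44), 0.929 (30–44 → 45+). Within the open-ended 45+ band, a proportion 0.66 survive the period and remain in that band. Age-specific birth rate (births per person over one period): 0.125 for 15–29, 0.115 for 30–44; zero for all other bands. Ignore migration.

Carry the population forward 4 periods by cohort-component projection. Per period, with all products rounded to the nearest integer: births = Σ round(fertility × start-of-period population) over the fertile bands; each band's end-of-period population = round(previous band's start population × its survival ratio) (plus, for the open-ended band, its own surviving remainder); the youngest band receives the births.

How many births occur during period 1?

After projecting period 1:
Births: 1170 × 0.125 = 146, 750 × 0.115 = 86 ⇒ total 232
15–29: 280 × 0.973 = 272
30–44: 1170 × 0.973 = 1138
45+: 750 × 0.929 + 600 × 0.66 = 697 + 396 = 1093
End of period: [232, 272, 1138, 1093]

232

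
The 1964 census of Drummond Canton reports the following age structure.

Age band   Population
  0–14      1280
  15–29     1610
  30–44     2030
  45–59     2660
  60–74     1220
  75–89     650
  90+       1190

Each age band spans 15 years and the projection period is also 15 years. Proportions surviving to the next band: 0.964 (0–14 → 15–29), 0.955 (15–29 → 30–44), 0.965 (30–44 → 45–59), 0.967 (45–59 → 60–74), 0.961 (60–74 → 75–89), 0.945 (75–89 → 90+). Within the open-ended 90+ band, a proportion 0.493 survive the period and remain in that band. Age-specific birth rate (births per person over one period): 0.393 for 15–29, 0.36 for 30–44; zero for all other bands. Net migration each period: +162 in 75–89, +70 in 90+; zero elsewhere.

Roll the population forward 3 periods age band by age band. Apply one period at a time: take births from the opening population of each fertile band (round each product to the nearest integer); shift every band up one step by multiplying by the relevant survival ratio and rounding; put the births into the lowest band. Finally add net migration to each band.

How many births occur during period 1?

1364

Let band 1 be 0–14 through band 7 = 90+.
[period 1]
Births: 1610 × 0.393 = 633, 2030 × 0.36 = 731 — total 1364
Band 2: 1280 × 0.964 = 1234
Band 3: 1610 × 0.955 = 1538
Band 4: 2030 × 0.965 = 1959
Band 5: 2660 × 0.967 = 2572
Band 6: 1220 × 0.961 = 1172
Band 7: 650 × 0.945 + 1190 × 0.493 = 614 + 587 = 1201
Net migration: Band 6 + 162 → 1334; Band 7 + 70 → 1271
End of period: [1364, 1234, 1538, 1959, 2572, 1334, 1271]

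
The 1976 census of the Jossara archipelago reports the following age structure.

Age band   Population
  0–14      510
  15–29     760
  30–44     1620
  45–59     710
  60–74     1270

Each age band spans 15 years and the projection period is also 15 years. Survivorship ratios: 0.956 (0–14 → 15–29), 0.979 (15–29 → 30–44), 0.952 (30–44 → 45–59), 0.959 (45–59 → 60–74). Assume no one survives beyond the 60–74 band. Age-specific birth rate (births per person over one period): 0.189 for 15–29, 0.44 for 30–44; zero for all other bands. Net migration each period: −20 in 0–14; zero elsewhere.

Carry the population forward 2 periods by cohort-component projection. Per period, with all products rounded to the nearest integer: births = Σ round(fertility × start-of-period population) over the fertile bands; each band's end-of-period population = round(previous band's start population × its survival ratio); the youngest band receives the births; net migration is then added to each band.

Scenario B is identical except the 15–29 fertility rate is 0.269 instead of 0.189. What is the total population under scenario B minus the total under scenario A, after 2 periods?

97

Period 1:
Births: 760 × 0.189 = 144 ; 1620 × 0.44 = 713 → total 857
15–29: 510 × 0.956 = 488
30–44: 760 × 0.979 = 744
45–59: 1620 × 0.952 = 1542
60–74: 710 × 0.959 = 681
Net migration: 0–14 − 20 → 837
End of period: [837, 488, 744, 1542, 681]
Period 2:
Births: 488 × 0.189 = 92 ; 744 × 0.44 = 327 → total 419
15–29: 837 × 0.956 = 800
30–44: 488 × 0.979 = 478
45–59: 744 × 0.952 = 708
60–74: 1542 × 0.959 = 1479
Net migration: 0–14 − 20 → 399
End of period: [399, 800, 478, 708, 1479]
Scenario A total after 2 periods: 3864
Scenario B projection —
Period 1:
Births: 760 × 0.269 = 204 ; 1620 × 0.44 = 713 → total 917
15–29: 510 × 0.956 = 488
30–44: 760 × 0.979 = 744
45–59: 1620 × 0.952 = 1542
60–74: 710 × 0.959 = 681
Net migration: 0–14 − 20 → 897
End of period: [897, 488, 744, 1542, 681]
Period 2:
Births: 488 × 0.269 = 131 ; 744 × 0.44 = 327 → total 458
15–29: 897 × 0.956 = 858
30–44: 488 × 0.979 = 478
45–59: 744 × 0.952 = 708
60–74: 1542 × 0.959 = 1479
Net migration: 0–14 − 20 → 438
End of period: [438, 858, 478, 708, 1479]
Scenario B total after 2 periods: 3961
Difference B − A = 3961 − 3864 = 97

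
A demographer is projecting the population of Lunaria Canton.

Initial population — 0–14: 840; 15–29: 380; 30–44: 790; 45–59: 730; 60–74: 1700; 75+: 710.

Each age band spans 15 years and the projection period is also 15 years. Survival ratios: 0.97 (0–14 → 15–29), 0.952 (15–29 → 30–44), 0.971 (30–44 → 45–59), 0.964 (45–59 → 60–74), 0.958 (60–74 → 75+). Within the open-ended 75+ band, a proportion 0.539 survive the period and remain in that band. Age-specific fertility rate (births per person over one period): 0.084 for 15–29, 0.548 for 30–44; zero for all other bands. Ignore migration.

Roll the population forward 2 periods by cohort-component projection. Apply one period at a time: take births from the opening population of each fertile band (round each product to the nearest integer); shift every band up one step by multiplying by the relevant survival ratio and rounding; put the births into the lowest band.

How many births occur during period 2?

Period 1.
Births: 380 × 0.084 = 32 ; 790 × 0.548 = 433 ⇒ total 465
15–29: 840 × 0.97 = 815
30–44: 380 × 0.952 = 362
45–59: 790 × 0.971 = 767
60–74: 730 × 0.964 = 704
75+: 1700 × 0.958 + 710 × 0.539 = 1629 + 383 = 2012
Population now: 0–14=465, 15–29=815, 30–44=362, 45–59=767, 60–74=704, 75+=2012
Period 2.
Births: 815 × 0.084 = 68 ; 362 × 0.548 = 198 ⇒ total 266
15–29: 465 × 0.97 = 451
30–44: 815 × 0.952 = 776
45–59: 362 × 0.971 = 352
60–74: 767 × 0.964 = 739
75+: 704 × 0.958 + 2012 × 0.539 = 674 + 1084 = 1758
Population now: 0–14=266, 15–29=451, 30–44=776, 45–59=352, 60–74=739, 75+=1758

266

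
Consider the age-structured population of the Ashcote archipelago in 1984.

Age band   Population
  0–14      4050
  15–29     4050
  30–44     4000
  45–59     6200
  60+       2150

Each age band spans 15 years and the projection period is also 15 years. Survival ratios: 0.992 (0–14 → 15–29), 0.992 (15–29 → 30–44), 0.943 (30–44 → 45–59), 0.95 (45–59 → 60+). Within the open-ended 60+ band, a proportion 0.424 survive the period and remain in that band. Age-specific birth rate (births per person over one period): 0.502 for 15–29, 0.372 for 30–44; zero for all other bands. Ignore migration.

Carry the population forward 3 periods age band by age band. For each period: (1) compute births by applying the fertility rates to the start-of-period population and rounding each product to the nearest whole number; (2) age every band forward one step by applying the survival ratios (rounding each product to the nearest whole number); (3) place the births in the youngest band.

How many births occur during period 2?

After projecting period 1:
Births: 4050 * 0.502 = 2033 ; 4000 * 0.372 = 1488 ⇒ total 3521
15–29: 4050 * 0.992 = 4018
30–44: 4050 * 0.992 = 4018
45–59: 4000 * 0.943 = 3772
60+: 6200 * 0.95 + 2150 * 0.424 = 5890 + 912 = 6802
Population now: 0–14=3521, 15–29=4018, 30–44=4018, 45–59=3772, 60+=6802
After projecting period 2:
Births: 4018 * 0.502 = 2017 ; 4018 * 0.372 = 1495 ⇒ total 3512
15–29: 3521 * 0.992 = 3493
30–44: 4018 * 0.992 = 3986
45–59: 4018 * 0.943 = 3789
60+: 3772 * 0.95 + 6802 * 0.424 = 3583 + 2884 = 6467
Population now: 0–14=3512, 15–29=3493, 30–44=3986, 45–59=3789, 60+=6467

3512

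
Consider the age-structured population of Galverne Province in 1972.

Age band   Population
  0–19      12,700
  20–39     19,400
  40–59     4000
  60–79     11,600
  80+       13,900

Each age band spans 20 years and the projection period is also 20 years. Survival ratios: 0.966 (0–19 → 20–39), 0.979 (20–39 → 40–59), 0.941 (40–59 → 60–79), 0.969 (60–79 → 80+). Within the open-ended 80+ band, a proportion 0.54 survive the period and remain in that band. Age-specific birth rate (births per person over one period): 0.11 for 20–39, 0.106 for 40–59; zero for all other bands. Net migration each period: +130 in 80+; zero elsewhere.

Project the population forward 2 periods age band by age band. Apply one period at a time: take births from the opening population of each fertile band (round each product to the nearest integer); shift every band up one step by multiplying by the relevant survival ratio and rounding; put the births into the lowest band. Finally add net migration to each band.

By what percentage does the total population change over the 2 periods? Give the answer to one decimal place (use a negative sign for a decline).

-19.3

(Groups numbered youngest = 1 to oldest = 5.)
After projecting period 1:
Births: 19400 * 0.11 = 2134  |  4000 * 0.106 = 424 → total 2558
Group 2: 12700 * 0.966 = 12268
Group 3: 19400 * 0.979 = 18993
Group 4: 4000 * 0.941 = 3764
Group 5: 11600 * 0.969 + 13900 * 0.54 = 11240 + 7506 = 18746
Net migration: Group 5 + 130 → 18876
Population now: 0–19=2558, 20–39=12268, 40–59=18993, 60–79=3764, 80+=18876
After projecting period 2:
Births: 12268 * 0.11 = 1349  |  18993 * 0.106 = 2013 → total 3362
Group 2: 2558 * 0.966 = 2471
Group 3: 12268 * 0.979 = 12010
Group 4: 18993 * 0.941 = 17872
Group 5: 3764 * 0.969 + 18876 * 0.54 = 3647 + 10193 = 13840
Net migration: Group 5 + 130 → 13970
Population now: 0–19=3362, 20–39=2471, 40–59=12010, 60–79=17872, 80+=13970
Total: 61600 → 49685; change = -11915; percentage change = -19.3%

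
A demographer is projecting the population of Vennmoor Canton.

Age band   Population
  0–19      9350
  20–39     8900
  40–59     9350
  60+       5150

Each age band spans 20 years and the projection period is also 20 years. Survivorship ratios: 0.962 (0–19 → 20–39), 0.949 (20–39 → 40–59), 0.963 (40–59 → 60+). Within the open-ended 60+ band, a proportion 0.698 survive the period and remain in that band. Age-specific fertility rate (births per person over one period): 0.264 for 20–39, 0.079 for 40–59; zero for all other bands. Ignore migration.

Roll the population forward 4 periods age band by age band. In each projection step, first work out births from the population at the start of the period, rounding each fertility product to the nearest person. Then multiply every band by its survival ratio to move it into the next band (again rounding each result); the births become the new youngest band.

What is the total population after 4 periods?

21876

[period 1]
Births: 8900 * 0.264 = 2350  |  9350 * 0.079 = 739 ⇒ total 3089
20–39: 9350 * 0.962 = 8995
40–59: 8900 * 0.949 = 8446
60+: 9350 * 0.963 + 5150 * 0.698 = 9004 + 3595 = 12599
End of period: [3089, 8995, 8446, 12599]
[period 2]
Births: 8995 * 0.264 = 2375  |  8446 * 0.079 = 667 ⇒ total 3042
20–39: 3089 * 0.962 = 2972
40–59: 8995 * 0.949 = 8536
60+: 8446 * 0.963 + 12599 * 0.698 = 8133 + 8794 = 16927
End of period: [3042, 2972, 8536, 16927]
[period 3]
Births: 2972 * 0.264 = 785  |  8536 * 0.079 = 674 ⇒ total 1459
20–39: 3042 * 0.962 = 2926
40–59: 2972 * 0.949 = 2820
60+: 8536 * 0.963 + 16927 * 0.698 = 8220 + 11815 = 20035
End of period: [1459, 2926, 2820, 20035]
[period 4]
Births: 2926 * 0.264 = 772  |  2820 * 0.079 = 223 ⇒ total 995
20–39: 1459 * 0.962 = 1404
40–59: 2926 * 0.949 = 2777
60+: 2820 * 0.963 + 20035 * 0.698 = 2716 + 13984 = 16700
End of period: [995, 1404, 2777, 16700]
Total after period 4: 995 + 1404 + 2777 + 16700 = 21876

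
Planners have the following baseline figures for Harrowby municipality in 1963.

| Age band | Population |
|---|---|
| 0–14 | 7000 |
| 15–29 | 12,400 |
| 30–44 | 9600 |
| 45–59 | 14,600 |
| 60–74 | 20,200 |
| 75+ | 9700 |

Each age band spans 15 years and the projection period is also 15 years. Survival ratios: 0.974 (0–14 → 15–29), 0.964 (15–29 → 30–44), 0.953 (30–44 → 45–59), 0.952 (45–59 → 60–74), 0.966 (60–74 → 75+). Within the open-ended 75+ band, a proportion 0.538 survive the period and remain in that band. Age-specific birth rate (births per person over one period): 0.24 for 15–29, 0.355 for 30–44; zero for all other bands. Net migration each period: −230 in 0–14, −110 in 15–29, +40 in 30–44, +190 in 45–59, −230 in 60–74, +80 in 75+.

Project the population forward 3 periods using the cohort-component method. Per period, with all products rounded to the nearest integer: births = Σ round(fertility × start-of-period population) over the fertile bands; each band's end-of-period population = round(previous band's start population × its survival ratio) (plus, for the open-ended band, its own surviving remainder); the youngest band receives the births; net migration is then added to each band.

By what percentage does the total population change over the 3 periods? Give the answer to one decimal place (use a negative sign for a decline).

(Bands numbered youngest = 1 to oldest = 6.)
Period 1.
Births: 12400 × 0.24 = 2976 ; 9600 × 0.355 = 3408 — total 6384
Band 2: 7000 × 0.974 = 6818
Band 3: 12400 × 0.964 = 11954
Band 4: 9600 × 0.953 = 9149
Band 5: 14600 × 0.952 = 13899
Band 6: 20200 × 0.966 + 9700 × 0.538 = 19513 + 5219 = 24732
Net migration: Band 1 − 230 → 6154; Band 2 − 110 → 6708; Band 3 + 40 → 11994; Band 4 + 190 → 9339; Band 5 − 230 → 13669; Band 6 + 80 → 24812
End of period: [6154, 6708, 11994, 9339, 13669, 24812]
Period 2.
Births: 6708 × 0.24 = 1610 ; 11994 × 0.355 = 4258 — total 5868
Band 2: 6154 × 0.974 = 5994
Band 3: 6708 × 0.964 = 6467
Band 4: 11994 × 0.953 = 11430
Band 5: 9339 × 0.952 = 8891
Band 6: 13669 × 0.966 + 24812 × 0.538 = 13204 + 13349 = 26553
Net migration: Band 1 − 230 → 5638; Band 2 − 110 → 5884; Band 3 + 40 → 6507; Band 4 + 190 → 11620; Band 5 − 230 → 8661; Band 6 + 80 → 26633
End of period: [5638, 5884, 6507, 11620, 8661, 26633]
Period 3.
Births: 5884 × 0.24 = 1412 ; 6507 × 0.355 = 2310 — total 3722
Band 2: 5638 × 0.974 = 5491
Band 3: 5884 × 0.964 = 5672
Band 4: 6507 × 0.953 = 6201
Band 5: 11620 × 0.952 = 11062
Band 6: 8661 × 0.966 + 26633 × 0.538 = 8367 + 14329 = 22696
Net migration: Band 1 − 230 → 3492; Band 2 − 110 → 5381; Band 3 + 40 → 5712; Band 4 + 190 → 6391; Band 5 − 230 → 10832; Band 6 + 80 → 22776
End of period: [3492, 5381, 5712, 6391, 10832, 22776]
Total: 73500 → 54584; change = -18916; percentage change = -25.7%

-25.7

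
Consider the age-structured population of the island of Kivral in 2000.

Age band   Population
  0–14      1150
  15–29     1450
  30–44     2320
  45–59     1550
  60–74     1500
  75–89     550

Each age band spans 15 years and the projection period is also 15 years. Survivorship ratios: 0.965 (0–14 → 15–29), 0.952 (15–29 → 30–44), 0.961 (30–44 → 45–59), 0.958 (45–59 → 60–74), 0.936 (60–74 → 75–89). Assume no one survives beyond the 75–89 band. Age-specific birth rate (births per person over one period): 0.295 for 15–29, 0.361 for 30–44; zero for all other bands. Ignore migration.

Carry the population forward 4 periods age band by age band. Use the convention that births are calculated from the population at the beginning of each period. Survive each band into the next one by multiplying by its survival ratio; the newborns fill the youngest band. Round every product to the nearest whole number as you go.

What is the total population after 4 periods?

(Groups numbered youngest = 1 to oldest = 6.)
Period 1:
Births: 1450 × 0.295 = 428  |  2320 × 0.361 = 838 → 1266
Group 2: 1150 × 0.965 = 1110
Group 3: 1450 × 0.952 = 1380
Group 4: 2320 × 0.961 = 2230
Group 5: 1550 × 0.958 = 1485
Group 6: 1500 × 0.936 = 1404
→ [1266, 1110, 1380, 2230, 1485, 1404]
Period 2:
Births: 1110 × 0.295 = 327  |  1380 × 0.361 = 498 → 825
Group 2: 1266 × 0.965 = 1222
Group 3: 1110 × 0.952 = 1057
Group 4: 1380 × 0.961 = 1326
Group 5: 2230 × 0.958 = 2136
Group 6: 1485 × 0.936 = 1390
→ [825, 1222, 1057, 1326, 2136, 1390]
Period 3:
Births: 1222 × 0.295 = 360  |  1057 × 0.361 = 382 → 742
Group 2: 825 × 0.965 = 796
Group 3: 1222 × 0.952 = 1163
Group 4: 1057 × 0.961 = 1016
Group 5: 1326 × 0.958 = 1270
Group 6: 2136 × 0.936 = 1999
→ [742, 796, 1163, 1016, 1270, 1999]
Period 4:
Births: 796 × 0.295 = 235  |  1163 × 0.361 = 420 → 655
Group 2: 742 × 0.965 = 716
Group 3: 796 × 0.952 = 758
Group 4: 1163 × 0.961 = 1118
Group 5: 1016 × 0.958 = 973
Group 6: 1270 × 0.936 = 1189
→ [655, 716, 758, 1118, 973, 1189]
Total after period 4: 655 + 716 + 758 + 1118 + 973 + 1189 = 5409

5409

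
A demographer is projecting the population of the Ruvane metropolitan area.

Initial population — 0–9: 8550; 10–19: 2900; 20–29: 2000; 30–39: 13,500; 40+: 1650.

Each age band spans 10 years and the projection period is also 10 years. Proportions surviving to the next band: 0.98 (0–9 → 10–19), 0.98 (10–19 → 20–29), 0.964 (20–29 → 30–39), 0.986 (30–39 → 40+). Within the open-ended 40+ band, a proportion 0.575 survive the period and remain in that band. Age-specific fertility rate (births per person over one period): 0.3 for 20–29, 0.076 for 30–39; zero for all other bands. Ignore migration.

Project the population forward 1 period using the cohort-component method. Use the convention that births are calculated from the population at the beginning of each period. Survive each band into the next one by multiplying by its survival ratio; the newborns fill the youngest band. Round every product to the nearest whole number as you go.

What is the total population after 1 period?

Period 1:
Births: 2000 × 0.3 = 600, 13500 × 0.076 = 1026 — total 1626
10–19: 8550 × 0.98 = 8379
20–29: 2900 × 0.98 = 2842
30–39: 2000 × 0.964 = 1928
40+: 13500 × 0.986 + 1650 × 0.575 = 13311 + 949 = 14260
Population now: 0–9=1626, 10–19=8379, 20–29=2842, 30–39=1928, 40+=14260
Total after period 1: 1626 + 8379 + 2842 + 1928 + 14260 = 29035

29035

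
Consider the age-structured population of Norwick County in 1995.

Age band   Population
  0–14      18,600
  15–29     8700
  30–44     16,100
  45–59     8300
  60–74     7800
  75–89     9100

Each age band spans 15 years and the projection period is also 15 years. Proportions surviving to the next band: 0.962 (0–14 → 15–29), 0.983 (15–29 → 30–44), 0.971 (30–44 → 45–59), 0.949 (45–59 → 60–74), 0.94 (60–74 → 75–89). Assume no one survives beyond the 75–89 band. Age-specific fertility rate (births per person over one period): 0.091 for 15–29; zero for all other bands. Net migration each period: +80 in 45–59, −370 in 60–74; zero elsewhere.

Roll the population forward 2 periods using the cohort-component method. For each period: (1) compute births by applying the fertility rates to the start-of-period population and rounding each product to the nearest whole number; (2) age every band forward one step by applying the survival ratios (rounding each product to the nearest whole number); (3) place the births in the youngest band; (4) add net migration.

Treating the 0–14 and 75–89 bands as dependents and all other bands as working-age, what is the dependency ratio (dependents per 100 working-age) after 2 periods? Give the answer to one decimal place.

21.0

Numbering the groups 1..6 from youngest to oldest:
After projecting period 1:
Births: 8700 × 0.091 = 792
Group 2: 18600 × 0.962 = 17893
Group 3: 8700 × 0.983 = 8552
Group 4: 16100 × 0.971 = 15633
Group 5: 8300 × 0.949 = 7877
Group 6: 7800 × 0.94 = 7332
Net migration: Group 4 + 80 → 15713; Group 5 − 370 → 7507
End of period: [792, 17893, 8552, 15713, 7507, 7332]
After projecting period 2:
Births: 17893 × 0.091 = 1628
Group 2: 792 × 0.962 = 762
Group 3: 17893 × 0.983 = 17589
Group 4: 8552 × 0.971 = 8304
Group 5: 15713 × 0.949 = 14912
Group 6: 7507 × 0.94 = 7057
Net migration: Group 4 + 80 → 8384; Group 5 − 370 → 14542
End of period: [1628, 762, 17589, 8384, 14542, 7057]
Dependents (band 0–14 + band 75–89) = 1628 + 7057 = 8685; working-age = 41277; ratio = 8685/41277 × 100 = 21.0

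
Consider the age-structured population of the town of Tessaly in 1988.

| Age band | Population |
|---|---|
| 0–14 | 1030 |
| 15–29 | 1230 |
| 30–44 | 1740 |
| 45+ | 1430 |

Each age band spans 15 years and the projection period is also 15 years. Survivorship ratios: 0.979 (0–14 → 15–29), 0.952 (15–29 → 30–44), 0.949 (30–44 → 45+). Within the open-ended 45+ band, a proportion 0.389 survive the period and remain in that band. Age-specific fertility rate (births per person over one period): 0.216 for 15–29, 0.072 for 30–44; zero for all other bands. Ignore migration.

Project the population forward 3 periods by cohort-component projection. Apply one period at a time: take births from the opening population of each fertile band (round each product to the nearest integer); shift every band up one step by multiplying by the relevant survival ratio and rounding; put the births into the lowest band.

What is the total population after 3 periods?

Numbering the bands 1..4 from youngest to oldest:
Period 1.
Births: 1230 * 0.216 = 266  |  1740 * 0.072 = 125 → total 391
Band 2: 1030 * 0.979 = 1008
Band 3: 1230 * 0.952 = 1171
Band 4: 1740 * 0.949 + 1430 * 0.389 = 1651 + 556 = 2207
End of period: [391, 1008, 1171, 2207]
Period 2.
Births: 1008 * 0.216 = 218  |  1171 * 0.072 = 84 → total 302
Band 2: 391 * 0.979 = 383
Band 3: 1008 * 0.952 = 960
Band 4: 1171 * 0.949 + 2207 * 0.389 = 1111 + 859 = 1970
End of period: [302, 383, 960, 1970]
Period 3.
Births: 383 * 0.216 = 83  |  960 * 0.072 = 69 → total 152
Band 2: 302 * 0.979 = 296
Band 3: 383 * 0.952 = 365
Band 4: 960 * 0.949 + 1970 * 0.389 = 911 + 766 = 1677
End of period: [152, 296, 365, 1677]
Total after period 3: 152 + 296 + 365 + 1677 = 2490

2490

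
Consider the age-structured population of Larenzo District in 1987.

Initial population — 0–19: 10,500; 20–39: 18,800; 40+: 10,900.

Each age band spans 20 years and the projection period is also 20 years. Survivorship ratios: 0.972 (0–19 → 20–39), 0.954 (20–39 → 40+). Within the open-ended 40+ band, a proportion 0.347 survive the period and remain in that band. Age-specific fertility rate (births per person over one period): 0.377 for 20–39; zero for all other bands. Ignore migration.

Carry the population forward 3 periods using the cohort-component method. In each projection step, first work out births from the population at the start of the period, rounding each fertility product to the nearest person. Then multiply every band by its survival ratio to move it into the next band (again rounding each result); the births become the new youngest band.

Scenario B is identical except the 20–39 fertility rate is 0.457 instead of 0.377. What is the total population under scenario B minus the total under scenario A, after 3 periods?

3405

[period 1]
Births: 18800 × 0.377 = 7088
20–39: 10500 × 0.972 = 10206
40+: 18800 × 0.954 + 10900 × 0.347 = 17935 + 3782 = 21717
→ [7088, 10206, 21717]
[period 2]
Births: 10206 × 0.377 = 3848
20–39: 7088 × 0.972 = 6890
40+: 10206 × 0.954 + 21717 × 0.347 = 9737 + 7536 = 17273
→ [3848, 6890, 17273]
[period 3]
Births: 6890 × 0.377 = 2598
20–39: 3848 × 0.972 = 3740
40+: 6890 × 0.954 + 17273 × 0.347 = 6573 + 5994 = 12567
→ [2598, 3740, 12567]
Scenario A total after 3 periods: 18905
Scenario B projection —
[period 1]
Births: 18800 × 0.457 = 8592
20–39: 10500 × 0.972 = 10206
40+: 18800 × 0.954 + 10900 × 0.347 = 17935 + 3782 = 21717
→ [8592, 10206, 21717]
[period 2]
Births: 10206 × 0.457 = 4664
20–39: 8592 × 0.972 = 8351
40+: 10206 × 0.954 + 21717 × 0.347 = 9737 + 7536 = 17273
→ [4664, 8351, 17273]
[period 3]
Births: 8351 × 0.457 = 3816
20–39: 4664 × 0.972 = 4533
40+: 8351 × 0.954 + 17273 × 0.347 = 7967 + 5994 = 13961
→ [3816, 4533, 13961]
Scenario B total after 3 periods: 22310
Difference B − A = 22310 − 18905 = 3405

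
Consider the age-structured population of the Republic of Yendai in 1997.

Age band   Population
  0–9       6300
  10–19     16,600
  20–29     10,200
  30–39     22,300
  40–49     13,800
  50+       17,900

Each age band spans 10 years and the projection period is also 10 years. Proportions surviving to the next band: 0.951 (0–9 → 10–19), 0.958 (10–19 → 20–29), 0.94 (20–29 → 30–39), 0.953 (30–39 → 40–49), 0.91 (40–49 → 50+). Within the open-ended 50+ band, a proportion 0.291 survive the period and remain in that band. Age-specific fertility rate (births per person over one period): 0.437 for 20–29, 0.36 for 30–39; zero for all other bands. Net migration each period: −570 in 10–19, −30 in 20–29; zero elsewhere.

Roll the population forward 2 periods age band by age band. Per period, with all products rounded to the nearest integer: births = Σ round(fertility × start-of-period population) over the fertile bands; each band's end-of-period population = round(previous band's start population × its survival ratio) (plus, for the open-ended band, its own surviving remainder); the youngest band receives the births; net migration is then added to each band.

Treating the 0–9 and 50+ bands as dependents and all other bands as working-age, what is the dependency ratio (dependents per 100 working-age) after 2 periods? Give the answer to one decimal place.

(Bands numbered youngest = 1 to oldest = 6.)
Period 1:
Births: 10200 × 0.437 = 4457  |  22300 × 0.36 = 8028 ⇒ total 12485
Band 2: 6300 × 0.951 = 5991
Band 3: 16600 × 0.958 = 15903
Band 4: 10200 × 0.94 = 9588
Band 5: 22300 × 0.953 = 21252
Band 6: 13800 × 0.91 + 17900 × 0.291 = 12558 + 5209 = 17767
Net migration: Band 2 − 570 → 5421; Band 3 − 30 → 15873
→ [12485, 5421, 15873, 9588, 21252, 17767]
Period 2:
Births: 15873 × 0.437 = 6937  |  9588 × 0.36 = 3452 ⇒ total 10389
Band 2: 12485 × 0.951 = 11873
Band 3: 5421 × 0.958 = 5193
Band 4: 15873 × 0.94 = 14921
Band 5: 9588 × 0.953 = 9137
Band 6: 21252 × 0.91 + 17767 × 0.291 = 19339 + 5170 = 24509
Net migration: Band 2 − 570 → 11303; Band 3 − 30 → 5163
→ [10389, 11303, 5163, 14921, 9137, 24509]
Dependents (band 0–9 + band 50+) = 10389 + 24509 = 34898; working-age = 40524; ratio = 34898/40524 × 100 = 86.1

86.1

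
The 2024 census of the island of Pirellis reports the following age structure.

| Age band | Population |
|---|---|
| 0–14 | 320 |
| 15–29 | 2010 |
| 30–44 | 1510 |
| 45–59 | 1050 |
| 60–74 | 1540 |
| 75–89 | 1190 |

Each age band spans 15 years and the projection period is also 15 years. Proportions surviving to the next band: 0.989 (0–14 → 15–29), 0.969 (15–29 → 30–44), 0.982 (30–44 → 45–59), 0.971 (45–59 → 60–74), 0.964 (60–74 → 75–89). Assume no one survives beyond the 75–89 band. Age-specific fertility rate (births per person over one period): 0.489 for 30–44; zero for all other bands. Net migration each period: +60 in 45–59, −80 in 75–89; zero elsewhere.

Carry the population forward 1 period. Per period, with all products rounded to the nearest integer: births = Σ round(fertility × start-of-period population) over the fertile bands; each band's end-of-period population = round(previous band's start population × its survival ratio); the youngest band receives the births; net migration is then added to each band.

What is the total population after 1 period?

Let group 1 be 0–14 through group 6 = 75–89.
After projecting period 1:
Births: 1510 × 0.489 = 738
Group 2: 320 × 0.989 = 316
Group 3: 2010 × 0.969 = 1948
Group 4: 1510 × 0.982 = 1483
Group 5: 1050 × 0.971 = 1020
Group 6: 1540 × 0.964 = 1485
Net migration: Group 4 + 60 → 1543; Group 6 − 80 → 1405
→ [738, 316, 1948, 1543, 1020, 1405]
Total after period 1: 738 + 316 + 1948 + 1543 + 1020 + 1405 = 6970

6970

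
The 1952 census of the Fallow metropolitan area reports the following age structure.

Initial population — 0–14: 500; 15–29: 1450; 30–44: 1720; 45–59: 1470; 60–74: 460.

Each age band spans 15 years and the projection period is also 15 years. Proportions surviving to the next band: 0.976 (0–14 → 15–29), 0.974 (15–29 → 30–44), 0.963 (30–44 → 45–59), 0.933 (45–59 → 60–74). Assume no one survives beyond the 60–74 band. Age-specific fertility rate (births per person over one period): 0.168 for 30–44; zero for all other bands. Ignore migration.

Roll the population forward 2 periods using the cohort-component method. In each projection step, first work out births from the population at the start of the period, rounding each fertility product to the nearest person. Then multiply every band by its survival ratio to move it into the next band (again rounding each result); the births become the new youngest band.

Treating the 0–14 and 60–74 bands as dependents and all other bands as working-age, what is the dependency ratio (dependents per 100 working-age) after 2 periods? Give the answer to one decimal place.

84.2

Let band 1 be 0–14 through band 5 = 60–74.
Period 1.
Births: 1720 × 0.168 = 289
Band 2: 500 × 0.976 = 488
Band 3: 1450 × 0.974 = 1412
Band 4: 1720 × 0.963 = 1656
Band 5: 1470 × 0.933 = 1372
→ [289, 488, 1412, 1656, 1372]
Period 2.
Births: 1412 × 0.168 = 237
Band 2: 289 × 0.976 = 282
Band 3: 488 × 0.974 = 475
Band 4: 1412 × 0.963 = 1360
Band 5: 1656 × 0.933 = 1545
→ [237, 282, 475, 1360, 1545]
Dependents (band 0–14 + band 60–74) = 237 + 1545 = 1782; working-age = 2117; ratio = 1782/2117 × 100 = 84.2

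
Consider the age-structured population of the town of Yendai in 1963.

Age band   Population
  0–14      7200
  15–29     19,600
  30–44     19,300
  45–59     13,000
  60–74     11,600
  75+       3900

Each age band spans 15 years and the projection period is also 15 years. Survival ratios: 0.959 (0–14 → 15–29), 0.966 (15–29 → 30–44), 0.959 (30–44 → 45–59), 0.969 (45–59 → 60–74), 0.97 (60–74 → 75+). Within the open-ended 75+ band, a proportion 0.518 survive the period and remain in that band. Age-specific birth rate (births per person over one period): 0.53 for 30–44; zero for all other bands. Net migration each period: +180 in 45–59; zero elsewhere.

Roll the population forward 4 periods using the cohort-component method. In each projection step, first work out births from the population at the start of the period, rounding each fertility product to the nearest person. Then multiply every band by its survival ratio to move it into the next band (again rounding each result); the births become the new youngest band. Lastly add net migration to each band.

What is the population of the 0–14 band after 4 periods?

5022

(Groups numbered youngest = 1 to oldest = 6.)
[period 1]
Births: 19300 × 0.53 = 10229
Group 2: 7200 × 0.959 = 6905
Group 3: 19600 × 0.966 = 18934
Group 4: 19300 × 0.959 = 18509
Group 5: 13000 × 0.969 = 12597
Group 6: 11600 × 0.97 + 3900 × 0.518 = 11252 + 2020 = 13272
Net migration: Group 4 + 180 → 18689
Giving 10229 / 6905 / 18934 / 18689 / 12597 / 13272.
[period 2]
Births: 18934 × 0.53 = 10035
Group 2: 10229 × 0.959 = 9810
Group 3: 6905 × 0.966 = 6670
Group 4: 18934 × 0.959 = 18158
Group 5: 18689 × 0.969 = 18110
Group 6: 12597 × 0.97 + 13272 × 0.518 = 12219 + 6875 = 19094
Net migration: Group 4 + 180 → 18338
Giving 10035 / 9810 / 6670 / 18338 / 18110 / 19094.
[period 3]
Births: 6670 × 0.53 = 3535
Group 2: 10035 × 0.959 = 9624
Group 3: 9810 × 0.966 = 9476
Group 4: 6670 × 0.959 = 6397
Group 5: 18338 × 0.969 = 17770
Group 6: 18110 × 0.97 + 19094 × 0.518 = 17567 + 9891 = 27458
Net migration: Group 4 + 180 → 6577
Giving 3535 / 9624 / 9476 / 6577 / 17770 / 27458.
[period 4]
Births: 9476 × 0.53 = 5022
Group 2: 3535 × 0.959 = 3390
Group 3: 9624 × 0.966 = 9297
Group 4: 9476 × 0.959 = 9087
Group 5: 6577 × 0.969 = 6373
Group 6: 17770 × 0.97 + 27458 × 0.518 = 17237 + 14223 = 31460
Net migration: Group 4 + 180 → 9267
Giving 5022 / 3390 / 9297 / 9267 / 6373 / 31460.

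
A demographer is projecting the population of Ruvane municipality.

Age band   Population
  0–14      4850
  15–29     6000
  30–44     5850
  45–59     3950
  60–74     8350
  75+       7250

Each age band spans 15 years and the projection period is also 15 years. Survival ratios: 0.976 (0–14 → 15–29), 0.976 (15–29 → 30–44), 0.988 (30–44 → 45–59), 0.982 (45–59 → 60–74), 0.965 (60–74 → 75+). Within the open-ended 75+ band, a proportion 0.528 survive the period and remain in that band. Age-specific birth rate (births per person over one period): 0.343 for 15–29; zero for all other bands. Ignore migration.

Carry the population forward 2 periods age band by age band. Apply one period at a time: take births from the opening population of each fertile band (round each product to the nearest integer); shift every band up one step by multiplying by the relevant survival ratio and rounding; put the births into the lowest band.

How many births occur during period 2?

1624

(Groups numbered youngest = 1 to oldest = 6.)
— Period 1 —
Births: 6000 × 0.343 = 2058
Group 2: 4850 × 0.976 = 4734
Group 3: 6000 × 0.976 = 5856
Group 4: 5850 × 0.988 = 5780
Group 5: 3950 × 0.982 = 3879
Group 6: 8350 × 0.965 + 7250 × 0.528 = 8058 + 3828 = 11886
Giving 2058 / 4734 / 5856 / 5780 / 3879 / 11886.
— Period 2 —
Births: 4734 × 0.343 = 1624
Group 2: 2058 × 0.976 = 2009
Group 3: 4734 × 0.976 = 4620
Group 4: 5856 × 0.988 = 5786
Group 5: 5780 × 0.982 = 5676
Group 6: 3879 × 0.965 + 11886 × 0.528 = 3743 + 6276 = 10019
Giving 1624 / 2009 / 4620 / 5786 / 5676 / 10019.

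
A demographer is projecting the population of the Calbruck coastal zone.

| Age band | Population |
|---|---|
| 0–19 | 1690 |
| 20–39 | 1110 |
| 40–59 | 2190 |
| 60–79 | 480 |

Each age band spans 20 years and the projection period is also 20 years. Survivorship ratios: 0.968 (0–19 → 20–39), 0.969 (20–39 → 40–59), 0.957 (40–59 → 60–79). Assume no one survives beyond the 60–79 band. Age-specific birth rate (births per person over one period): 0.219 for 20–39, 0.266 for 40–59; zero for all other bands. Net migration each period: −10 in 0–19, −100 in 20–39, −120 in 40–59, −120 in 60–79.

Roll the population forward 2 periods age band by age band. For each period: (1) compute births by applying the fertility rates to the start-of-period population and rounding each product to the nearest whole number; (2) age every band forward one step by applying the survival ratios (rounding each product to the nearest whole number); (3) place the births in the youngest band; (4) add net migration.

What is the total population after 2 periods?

Period 1.
Births: 1110 * 0.219 = 243  |  2190 * 0.266 = 583 → 826
20–39: 1690 * 0.968 = 1636
40–59: 1110 * 0.969 = 1076
60–79: 2190 * 0.957 = 2096
Net migration: 0–19 − 10 → 816; 20–39 − 100 → 1536; 40–59 − 120 → 956; 60–79 − 120 → 1976
End of period: [816, 1536, 956, 1976]
Period 2.
Births: 1536 * 0.219 = 336  |  956 * 0.266 = 254 → 590
20–39: 816 * 0.968 = 790
40–59: 1536 * 0.969 = 1488
60–79: 956 * 0.957 = 915
Net migration: 0–19 − 10 → 580; 20–39 − 100 → 690; 40–59 − 120 → 1368; 60–79 − 120 → 795
End of period: [580, 690, 1368, 795]
Total after period 2: 580 + 690 + 1368 + 795 = 3433

3433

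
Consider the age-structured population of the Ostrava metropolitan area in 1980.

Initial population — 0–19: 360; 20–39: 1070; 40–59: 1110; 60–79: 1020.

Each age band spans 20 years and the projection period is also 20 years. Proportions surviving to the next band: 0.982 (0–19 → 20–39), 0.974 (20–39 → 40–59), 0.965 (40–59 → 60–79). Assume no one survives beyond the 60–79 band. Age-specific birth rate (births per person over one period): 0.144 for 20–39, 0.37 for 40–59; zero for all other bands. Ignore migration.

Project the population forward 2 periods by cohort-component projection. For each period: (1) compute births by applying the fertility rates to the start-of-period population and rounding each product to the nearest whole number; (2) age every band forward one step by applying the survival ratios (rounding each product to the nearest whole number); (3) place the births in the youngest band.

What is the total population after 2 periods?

2343

Numbering the groups 1..4 from youngest to oldest:
Period 1.
Births: 1070 × 0.144 = 154  |  1110 × 0.37 = 411 — total 565
Group 2: 360 × 0.982 = 354
Group 3: 1070 × 0.974 = 1042
Group 4: 1110 × 0.965 = 1071
End of period: [565, 354, 1042, 1071]
Period 2.
Births: 354 × 0.144 = 51  |  1042 × 0.37 = 386 — total 437
Group 2: 565 × 0.982 = 555
Group 3: 354 × 0.974 = 345
Group 4: 1042 × 0.965 = 1006
End of period: [437, 555, 345, 1006]
Total after period 2: 437 + 555 + 345 + 1006 = 2343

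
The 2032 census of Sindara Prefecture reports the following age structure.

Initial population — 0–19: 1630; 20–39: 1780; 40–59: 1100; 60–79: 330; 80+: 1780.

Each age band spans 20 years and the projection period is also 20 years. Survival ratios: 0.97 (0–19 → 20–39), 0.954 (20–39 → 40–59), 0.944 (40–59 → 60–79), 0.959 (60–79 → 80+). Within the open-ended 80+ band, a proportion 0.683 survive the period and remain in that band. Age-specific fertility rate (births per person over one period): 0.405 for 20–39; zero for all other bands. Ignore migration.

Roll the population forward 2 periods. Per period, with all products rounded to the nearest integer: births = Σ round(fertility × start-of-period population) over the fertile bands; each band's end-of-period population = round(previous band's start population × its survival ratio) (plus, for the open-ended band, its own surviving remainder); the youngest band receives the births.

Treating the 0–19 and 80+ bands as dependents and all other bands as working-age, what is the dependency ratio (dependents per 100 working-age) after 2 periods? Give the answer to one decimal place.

70.4

[period 1]
Births: 1780 × 0.405 = 721
20–39: 1630 × 0.97 = 1581
40–59: 1780 × 0.954 = 1698
60–79: 1100 × 0.944 = 1038
80+: 330 × 0.959 + 1780 × 0.683 = 316 + 1216 = 1532
Population now: 0–19=721, 20–39=1581, 40–59=1698, 60–79=1038, 80+=1532
[period 2]
Births: 1581 × 0.405 = 640
20–39: 721 × 0.97 = 699
40–59: 1581 × 0.954 = 1508
60–79: 1698 × 0.944 = 1603
80+: 1038 × 0.959 + 1532 × 0.683 = 995 + 1046 = 2041
Population now: 0–19=640, 20–39=699, 40–59=1508, 60–79=1603, 80+=2041
Dependents (band 0–19 + band 80+) = 640 + 2041 = 2681; working-age = 3810; ratio = 2681/3810 × 100 = 70.4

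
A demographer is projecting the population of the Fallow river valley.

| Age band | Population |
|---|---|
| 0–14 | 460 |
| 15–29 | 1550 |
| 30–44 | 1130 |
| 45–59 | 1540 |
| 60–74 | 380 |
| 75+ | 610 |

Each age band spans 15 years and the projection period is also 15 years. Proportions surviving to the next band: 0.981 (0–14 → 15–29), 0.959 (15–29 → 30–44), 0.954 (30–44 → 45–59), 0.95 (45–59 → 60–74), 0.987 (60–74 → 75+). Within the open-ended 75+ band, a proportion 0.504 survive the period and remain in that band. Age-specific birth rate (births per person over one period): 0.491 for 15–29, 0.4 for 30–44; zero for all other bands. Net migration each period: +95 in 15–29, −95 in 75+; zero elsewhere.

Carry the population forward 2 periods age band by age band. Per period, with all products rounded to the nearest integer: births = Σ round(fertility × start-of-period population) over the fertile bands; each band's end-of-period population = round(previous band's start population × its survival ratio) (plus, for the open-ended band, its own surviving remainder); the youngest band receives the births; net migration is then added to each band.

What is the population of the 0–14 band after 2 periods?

Let band 1 be 0–14 through band 6 = 75+.
Period 1:
Births: 1550 × 0.491 = 761  |  1130 × 0.4 = 452 → total 1213
Band 2: 460 × 0.981 = 451
Band 3: 1550 × 0.959 = 1486
Band 4: 1130 × 0.954 = 1078
Band 5: 1540 × 0.95 = 1463
Band 6: 380 × 0.987 + 610 × 0.504 = 375 + 307 = 682
Net migration: Band 2 + 95 → 546; Band 6 − 95 → 587
Population now: 0–14=1213, 15–29=546, 30–44=1486, 45–59=1078, 60–74=1463, 75+=587
Period 2:
Births: 546 × 0.491 = 268  |  1486 × 0.4 = 594 → total 862
Band 2: 1213 × 0.981 = 1190
Band 3: 546 × 0.959 = 524
Band 4: 1486 × 0.954 = 1418
Band 5: 1078 × 0.95 = 1024
Band 6: 1463 × 0.987 + 587 × 0.504 = 1444 + 296 = 1740
Net migration: Band 2 + 95 → 1285; Band 6 − 95 → 1645
Population now: 0–14=862, 15–29=1285, 30–44=524, 45–59=1418, 60–74=1024, 75+=1645

862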